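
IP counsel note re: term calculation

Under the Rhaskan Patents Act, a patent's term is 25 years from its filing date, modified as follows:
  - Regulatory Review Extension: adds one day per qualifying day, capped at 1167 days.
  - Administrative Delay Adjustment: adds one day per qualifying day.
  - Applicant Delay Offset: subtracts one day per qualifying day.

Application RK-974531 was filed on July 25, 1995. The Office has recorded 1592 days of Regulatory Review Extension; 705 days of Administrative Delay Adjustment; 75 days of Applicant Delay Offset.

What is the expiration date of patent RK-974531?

2025-06-26

Base term: filing date + 25 years → 25 July 2020.
Regulatory Review Extension: 1592 days claimed exceeds the 1167-day cap, so +1167 days → 5 October 2023.
Administrative Delay Adjustment: +705 days → 9 September 2025.
Applicant Delay Offset: −75 days → 26 June 2025.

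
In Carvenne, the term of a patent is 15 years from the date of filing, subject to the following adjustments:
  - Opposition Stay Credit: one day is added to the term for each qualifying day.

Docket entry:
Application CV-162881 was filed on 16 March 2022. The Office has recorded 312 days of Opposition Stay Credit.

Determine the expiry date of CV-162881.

Base term: filing date + 15 years → 16 March 2037.
Opposition Stay Credit: +312 days → 22 January 2038.

January 22, 2038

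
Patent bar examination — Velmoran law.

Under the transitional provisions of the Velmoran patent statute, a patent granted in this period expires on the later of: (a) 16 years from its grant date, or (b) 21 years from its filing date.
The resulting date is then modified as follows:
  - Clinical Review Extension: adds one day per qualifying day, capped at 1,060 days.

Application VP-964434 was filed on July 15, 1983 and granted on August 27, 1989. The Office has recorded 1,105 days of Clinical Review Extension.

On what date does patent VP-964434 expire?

2008-07-22

(a) grant + 16 years → 27 August 2005.
(b) filing + 21 years → 15 July 2004.
Later of the two: 27 August 2005.
Clinical Review Extension: 1105 days claimed exceeds the 1060-day cap, so +1060 days → 22 July 2008.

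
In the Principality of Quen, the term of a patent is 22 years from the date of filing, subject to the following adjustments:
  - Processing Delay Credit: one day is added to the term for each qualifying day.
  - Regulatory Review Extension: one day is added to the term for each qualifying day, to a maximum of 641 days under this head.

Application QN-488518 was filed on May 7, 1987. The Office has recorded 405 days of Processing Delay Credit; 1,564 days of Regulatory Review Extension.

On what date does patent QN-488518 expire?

Base term: filing date + 22 years → 7 May 2009.
Processing Delay Credit: +405 days → 16 June 2010.
Regulatory Review Extension: 1564 days claimed exceeds the 641-day cap, so +641 days → 18 March 2012.

2012-03-18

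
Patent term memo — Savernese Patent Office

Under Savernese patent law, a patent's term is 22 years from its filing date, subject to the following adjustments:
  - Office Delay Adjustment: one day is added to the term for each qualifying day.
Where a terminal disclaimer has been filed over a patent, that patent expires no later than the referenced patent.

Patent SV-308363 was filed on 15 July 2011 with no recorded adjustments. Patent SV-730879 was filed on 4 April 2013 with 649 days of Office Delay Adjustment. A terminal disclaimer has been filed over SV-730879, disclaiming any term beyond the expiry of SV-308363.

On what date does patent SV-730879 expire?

July 15, 2033

Natural term of SV-730879:
  Base: filing + 22 years → 4 April 2035.
  Office Delay Adjustment: +649 days → 12 January 2037.
Expiry of referenced patent SV-308363:
  Base: filing + 22 years → 15 July 2033.
Terminal disclaimer: SV-730879 expires on the earlier of 12 January 2037 and 15 July 2033.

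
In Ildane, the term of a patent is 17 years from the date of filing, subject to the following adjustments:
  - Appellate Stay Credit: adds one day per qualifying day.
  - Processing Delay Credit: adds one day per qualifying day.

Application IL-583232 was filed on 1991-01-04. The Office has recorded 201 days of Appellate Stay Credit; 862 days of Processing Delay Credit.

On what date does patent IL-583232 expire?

2010-12-02

Base term: filing date + 17 years → 4 January 2008.
Appellate Stay Credit: +201 days → 23 July 2008.
Processing Delay Credit: +862 days → 2 December 2010.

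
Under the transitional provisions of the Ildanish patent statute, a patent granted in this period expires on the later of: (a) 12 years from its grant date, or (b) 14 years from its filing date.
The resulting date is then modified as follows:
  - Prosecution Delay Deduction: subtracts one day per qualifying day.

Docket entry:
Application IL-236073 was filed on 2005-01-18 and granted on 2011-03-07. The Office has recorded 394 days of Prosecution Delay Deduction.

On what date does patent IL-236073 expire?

(a) grant + 12 years → 7 March 2023.
(b) filing + 14 years → 18 January 2019.
Later of the two: 7 March 2023.
Prosecution Delay Deduction: −394 days → 6 February 2022.

2022-02-06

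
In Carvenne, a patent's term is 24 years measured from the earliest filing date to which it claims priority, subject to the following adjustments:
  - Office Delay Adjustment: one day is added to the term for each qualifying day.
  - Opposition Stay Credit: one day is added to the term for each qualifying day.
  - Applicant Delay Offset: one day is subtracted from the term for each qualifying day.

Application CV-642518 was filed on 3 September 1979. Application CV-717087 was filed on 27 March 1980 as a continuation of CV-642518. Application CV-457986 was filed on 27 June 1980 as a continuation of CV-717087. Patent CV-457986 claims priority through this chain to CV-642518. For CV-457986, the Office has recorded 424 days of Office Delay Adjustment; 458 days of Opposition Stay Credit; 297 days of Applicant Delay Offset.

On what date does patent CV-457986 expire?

Earliest priority filing: 3 September 1979.
Base term: 3 September 1979 + 24 years → 3 September 2003.
Office Delay Adjustment: +424 days → 31 October 2004.
Opposition Stay Credit: +458 days → 1 February 2006.
Applicant Delay Offset: −297 days → 10 April 2005.

2005-04-10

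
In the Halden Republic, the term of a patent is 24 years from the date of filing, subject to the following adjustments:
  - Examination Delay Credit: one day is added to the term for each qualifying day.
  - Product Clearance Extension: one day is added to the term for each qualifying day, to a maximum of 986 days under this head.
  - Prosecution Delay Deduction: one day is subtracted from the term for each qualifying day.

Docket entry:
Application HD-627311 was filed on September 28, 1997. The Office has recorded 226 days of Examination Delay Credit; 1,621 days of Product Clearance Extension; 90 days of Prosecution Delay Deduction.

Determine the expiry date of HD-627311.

2024-10-24

Base term: filing date + 24 years → 28 September 2021.
Examination Delay Credit: +226 days → 12 May 2022.
Product Clearance Extension: 1621 days claimed exceeds the 986-day cap, so +986 days → 22 January 2025.
Prosecution Delay Deduction: −90 days → 24 October 2024.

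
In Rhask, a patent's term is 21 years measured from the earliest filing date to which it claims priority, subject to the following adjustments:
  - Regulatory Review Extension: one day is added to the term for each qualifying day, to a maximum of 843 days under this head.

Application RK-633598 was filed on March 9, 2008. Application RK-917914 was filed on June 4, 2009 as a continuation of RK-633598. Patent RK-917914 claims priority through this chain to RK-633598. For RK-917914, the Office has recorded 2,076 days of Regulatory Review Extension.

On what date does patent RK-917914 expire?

June 30, 2031

Earliest priority filing: 9 March 2008.
Base term: 9 March 2008 + 21 years → 9 March 2029.
Regulatory Review Extension: 2076 days claimed exceeds the 843-day cap, so +843 days → 30 June 2031.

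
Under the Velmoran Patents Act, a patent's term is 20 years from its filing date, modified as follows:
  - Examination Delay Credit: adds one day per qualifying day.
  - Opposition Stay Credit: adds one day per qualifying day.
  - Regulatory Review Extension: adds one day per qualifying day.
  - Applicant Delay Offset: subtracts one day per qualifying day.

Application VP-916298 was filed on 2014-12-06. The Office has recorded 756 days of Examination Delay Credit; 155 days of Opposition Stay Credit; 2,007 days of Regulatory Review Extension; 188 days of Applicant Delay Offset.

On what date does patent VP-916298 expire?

2042-05-28

Base term: filing date + 20 years → 6 December 2034.
Examination Delay Credit: +756 days → 31 December 2036.
Opposition Stay Credit: +155 days → 4 June 2037.
Regulatory Review Extension: +2007 days → 2 December 2042.
Applicant Delay Offset: −188 days → 28 May 2042.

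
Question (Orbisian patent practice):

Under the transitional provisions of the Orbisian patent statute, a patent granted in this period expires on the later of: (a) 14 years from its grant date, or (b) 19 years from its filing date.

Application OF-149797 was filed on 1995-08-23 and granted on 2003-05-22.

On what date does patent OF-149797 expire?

(a) grant + 14 years → 22 May 2017.
(b) filing + 19 years → 23 August 2014.
Later of the two: 22 May 2017.

May 22, 2017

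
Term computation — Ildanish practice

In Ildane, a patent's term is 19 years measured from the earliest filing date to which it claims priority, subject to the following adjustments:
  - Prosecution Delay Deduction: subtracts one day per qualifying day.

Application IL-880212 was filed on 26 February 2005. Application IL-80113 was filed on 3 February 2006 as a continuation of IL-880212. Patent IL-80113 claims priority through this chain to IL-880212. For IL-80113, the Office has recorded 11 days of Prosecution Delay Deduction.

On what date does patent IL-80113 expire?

2024-02-15

Earliest priority filing: 26 February 2005.
Base term: 26 February 2005 + 19 years → 26 February 2024.
Prosecution Delay Deduction: −11 days → 15 February 2024.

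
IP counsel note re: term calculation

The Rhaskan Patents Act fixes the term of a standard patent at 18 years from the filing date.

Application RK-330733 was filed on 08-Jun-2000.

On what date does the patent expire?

Filing date + 18 years → 8 June 2018.

2018-06-08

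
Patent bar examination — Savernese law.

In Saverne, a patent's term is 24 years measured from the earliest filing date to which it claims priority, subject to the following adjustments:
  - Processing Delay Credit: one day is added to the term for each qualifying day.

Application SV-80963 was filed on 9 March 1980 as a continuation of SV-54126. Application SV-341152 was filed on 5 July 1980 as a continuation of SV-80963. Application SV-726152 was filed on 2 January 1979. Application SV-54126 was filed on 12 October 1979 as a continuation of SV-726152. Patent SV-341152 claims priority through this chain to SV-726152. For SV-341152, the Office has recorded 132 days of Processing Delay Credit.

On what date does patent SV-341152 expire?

Earliest priority filing: 2 January 1979.
Base term: 2 January 1979 + 24 years → 2 January 2003.
Processing Delay Credit: +132 days → 14 May 2003.

May 14, 2003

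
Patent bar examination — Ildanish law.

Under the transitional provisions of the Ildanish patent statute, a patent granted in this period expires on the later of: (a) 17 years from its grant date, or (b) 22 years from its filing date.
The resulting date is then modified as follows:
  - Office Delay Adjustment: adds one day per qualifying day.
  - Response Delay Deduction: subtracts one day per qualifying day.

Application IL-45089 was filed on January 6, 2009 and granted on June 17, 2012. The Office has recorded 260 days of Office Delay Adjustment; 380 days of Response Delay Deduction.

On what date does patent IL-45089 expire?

2030-09-08

(a) grant + 17 years → 17 June 2029.
(b) filing + 22 years → 6 January 2031.
Later of the two: 6 January 2031.
Office Delay Adjustment: +260 days → 23 September 2031.
Response Delay Deduction: −380 days → 8 September 2030.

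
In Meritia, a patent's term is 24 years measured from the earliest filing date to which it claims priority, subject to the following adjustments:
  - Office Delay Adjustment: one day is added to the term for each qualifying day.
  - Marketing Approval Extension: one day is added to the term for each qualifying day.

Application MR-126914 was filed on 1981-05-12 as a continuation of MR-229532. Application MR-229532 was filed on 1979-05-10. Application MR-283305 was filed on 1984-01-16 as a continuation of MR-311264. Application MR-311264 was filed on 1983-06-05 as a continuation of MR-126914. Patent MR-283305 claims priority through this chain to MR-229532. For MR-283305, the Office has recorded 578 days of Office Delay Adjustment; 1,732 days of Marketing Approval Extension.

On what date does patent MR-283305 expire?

September 5, 2009

Earliest priority filing: 10 May 1979.
Base term: 10 May 1979 + 24 years → 10 May 2003.
Office Delay Adjustment: +578 days → 8 December 2004.
Marketing Approval Extension: +1732 days → 5 September 2009.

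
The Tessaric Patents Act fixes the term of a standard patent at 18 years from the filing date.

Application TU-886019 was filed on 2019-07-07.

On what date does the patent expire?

2037-07-07

Filing date + 18 years → 7 July 2037.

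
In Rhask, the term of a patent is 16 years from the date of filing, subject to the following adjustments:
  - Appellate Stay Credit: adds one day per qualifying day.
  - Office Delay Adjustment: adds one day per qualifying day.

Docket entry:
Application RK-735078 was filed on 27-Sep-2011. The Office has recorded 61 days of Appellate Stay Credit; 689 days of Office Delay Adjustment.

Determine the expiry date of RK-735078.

October 16, 2029

Base term: filing date + 16 years → 27 September 2027.
Appellate Stay Credit: +61 days → 27 November 2027.
Office Delay Adjustment: +689 days → 16 October 2029.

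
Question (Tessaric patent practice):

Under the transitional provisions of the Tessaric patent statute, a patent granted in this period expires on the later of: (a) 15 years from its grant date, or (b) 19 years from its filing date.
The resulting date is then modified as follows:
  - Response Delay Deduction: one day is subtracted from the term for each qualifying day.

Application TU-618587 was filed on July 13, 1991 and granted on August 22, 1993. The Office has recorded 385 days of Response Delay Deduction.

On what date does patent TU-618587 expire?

2009-06-23

(a) grant + 15 years → 22 August 2008.
(b) filing + 19 years → 13 July 2010.
Later of the two: 13 July 2010.
Response Delay Deduction: −385 days → 23 June 2009.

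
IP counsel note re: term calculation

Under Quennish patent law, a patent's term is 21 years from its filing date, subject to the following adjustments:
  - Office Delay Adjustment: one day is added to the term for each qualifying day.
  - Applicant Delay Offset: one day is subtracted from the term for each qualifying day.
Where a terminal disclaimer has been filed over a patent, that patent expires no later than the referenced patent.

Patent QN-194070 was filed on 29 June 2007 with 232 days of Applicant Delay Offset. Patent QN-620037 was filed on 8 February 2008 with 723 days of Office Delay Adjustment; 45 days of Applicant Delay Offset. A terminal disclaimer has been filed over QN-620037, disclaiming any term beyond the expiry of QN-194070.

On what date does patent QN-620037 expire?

Natural term of QN-620037:
  Base: filing + 21 years → 8 February 2029.
  Office Delay Adjustment: +723 days → 1 February 2031.
  Applicant Delay Offset: −45 days → 18 December 2030.
Expiry of referenced patent QN-194070:
  Base: filing + 21 years → 29 June 2028.
  Applicant Delay Offset: −232 days → 10 November 2027.
Terminal disclaimer: QN-620037 expires on the earlier of 18 December 2030 and 10 November 2027.

November 10, 2027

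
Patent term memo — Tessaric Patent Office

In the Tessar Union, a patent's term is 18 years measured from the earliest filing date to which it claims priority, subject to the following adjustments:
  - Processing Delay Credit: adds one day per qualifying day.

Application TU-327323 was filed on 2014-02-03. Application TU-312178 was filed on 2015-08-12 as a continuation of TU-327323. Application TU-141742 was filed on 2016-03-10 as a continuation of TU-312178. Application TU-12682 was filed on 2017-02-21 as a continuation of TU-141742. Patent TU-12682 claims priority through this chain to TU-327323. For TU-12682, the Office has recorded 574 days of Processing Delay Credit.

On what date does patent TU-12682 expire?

August 30, 2033

Earliest priority filing: 3 February 2014.
Base term: 3 February 2014 + 18 years → 3 February 2032.
Processing Delay Credit: +574 days → 30 August 2033.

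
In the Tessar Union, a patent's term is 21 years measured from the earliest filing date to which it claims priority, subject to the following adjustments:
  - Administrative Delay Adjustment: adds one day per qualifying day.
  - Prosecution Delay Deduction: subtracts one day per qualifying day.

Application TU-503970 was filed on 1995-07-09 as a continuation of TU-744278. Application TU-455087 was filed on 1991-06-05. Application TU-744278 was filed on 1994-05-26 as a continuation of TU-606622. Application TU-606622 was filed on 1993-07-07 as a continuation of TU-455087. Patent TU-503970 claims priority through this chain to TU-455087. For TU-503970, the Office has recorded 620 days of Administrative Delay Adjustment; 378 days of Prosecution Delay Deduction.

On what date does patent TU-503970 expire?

Earliest priority filing: 5 June 1991.
Base term: 5 June 1991 + 21 years → 5 June 2012.
Administrative Delay Adjustment: +620 days → 15 February 2014.
Prosecution Delay Deduction: −378 days → 2 February 2013.

February 2, 2013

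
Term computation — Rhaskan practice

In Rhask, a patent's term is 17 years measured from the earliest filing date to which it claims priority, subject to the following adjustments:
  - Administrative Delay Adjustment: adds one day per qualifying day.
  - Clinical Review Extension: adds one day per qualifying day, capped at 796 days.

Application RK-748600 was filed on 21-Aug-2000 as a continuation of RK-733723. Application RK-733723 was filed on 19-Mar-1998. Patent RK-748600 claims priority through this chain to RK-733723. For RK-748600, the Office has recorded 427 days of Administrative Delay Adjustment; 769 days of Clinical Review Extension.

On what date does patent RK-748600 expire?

2018-06-27

Earliest priority filing: 19 March 1998.
Base term: 19 March 1998 + 17 years → 19 March 2015.
Administrative Delay Adjustment: +427 days → 19 May 2016.
Clinical Review Extension: 769 days (within the 796-day cap) → +769 days → 27 June 2018.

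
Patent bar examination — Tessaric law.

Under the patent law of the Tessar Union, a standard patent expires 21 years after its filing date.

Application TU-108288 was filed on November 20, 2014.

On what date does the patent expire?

November 20, 2035

Filing date + 21 years → 20 November 2035.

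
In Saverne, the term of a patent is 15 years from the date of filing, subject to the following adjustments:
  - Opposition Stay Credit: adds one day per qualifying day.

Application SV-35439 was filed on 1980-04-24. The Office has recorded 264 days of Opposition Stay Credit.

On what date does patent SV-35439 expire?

Base term: filing date + 15 years → 24 April 1995.
Opposition Stay Credit: +264 days → 13 January 1996.

1996-01-13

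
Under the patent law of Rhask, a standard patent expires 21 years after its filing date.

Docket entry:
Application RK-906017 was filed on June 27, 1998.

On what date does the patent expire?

Filing date + 21 years → 27 June 2019.

June 27, 2019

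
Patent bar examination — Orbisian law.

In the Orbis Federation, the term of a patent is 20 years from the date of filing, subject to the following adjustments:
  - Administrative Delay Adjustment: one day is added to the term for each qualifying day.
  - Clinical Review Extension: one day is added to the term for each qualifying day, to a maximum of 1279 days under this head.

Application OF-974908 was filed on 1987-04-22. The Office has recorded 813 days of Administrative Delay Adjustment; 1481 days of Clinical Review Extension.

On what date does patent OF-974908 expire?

2013-01-12

Base term: filing date + 20 years → 22 April 2007.
Administrative Delay Adjustment: +813 days → 13 July 2009.
Clinical Review Extension: 1481 days claimed exceeds the 1279-day cap, so +1279 days → 12 January 2013.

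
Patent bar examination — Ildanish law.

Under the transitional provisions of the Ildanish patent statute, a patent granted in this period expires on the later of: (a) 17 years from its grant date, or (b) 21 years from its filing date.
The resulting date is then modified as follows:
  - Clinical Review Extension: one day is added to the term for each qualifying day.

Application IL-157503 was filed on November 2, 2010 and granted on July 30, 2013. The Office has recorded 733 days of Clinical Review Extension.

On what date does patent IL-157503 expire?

November 4, 2033

(a) grant + 17 years → 30 July 2030.
(b) filing + 21 years → 2 November 2031.
Later of the two: 2 November 2031.
Clinical Review Extension: +733 days → 4 November 2033.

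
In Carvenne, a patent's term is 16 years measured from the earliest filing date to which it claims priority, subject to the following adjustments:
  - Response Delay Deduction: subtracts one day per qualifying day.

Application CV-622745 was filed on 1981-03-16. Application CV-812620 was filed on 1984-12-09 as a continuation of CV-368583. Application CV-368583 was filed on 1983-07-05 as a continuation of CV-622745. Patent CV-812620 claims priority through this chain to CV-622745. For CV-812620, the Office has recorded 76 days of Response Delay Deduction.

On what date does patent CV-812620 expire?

Earliest priority filing: 16 March 1981.
Base term: 16 March 1981 + 16 years → 16 March 1997.
Response Delay Deduction: −76 days → 30 December 1996.

1996-12-30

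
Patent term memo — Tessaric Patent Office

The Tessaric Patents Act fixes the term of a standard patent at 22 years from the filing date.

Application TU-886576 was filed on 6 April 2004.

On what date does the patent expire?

2026-04-06

Filing date + 22 years → 6 April 2026.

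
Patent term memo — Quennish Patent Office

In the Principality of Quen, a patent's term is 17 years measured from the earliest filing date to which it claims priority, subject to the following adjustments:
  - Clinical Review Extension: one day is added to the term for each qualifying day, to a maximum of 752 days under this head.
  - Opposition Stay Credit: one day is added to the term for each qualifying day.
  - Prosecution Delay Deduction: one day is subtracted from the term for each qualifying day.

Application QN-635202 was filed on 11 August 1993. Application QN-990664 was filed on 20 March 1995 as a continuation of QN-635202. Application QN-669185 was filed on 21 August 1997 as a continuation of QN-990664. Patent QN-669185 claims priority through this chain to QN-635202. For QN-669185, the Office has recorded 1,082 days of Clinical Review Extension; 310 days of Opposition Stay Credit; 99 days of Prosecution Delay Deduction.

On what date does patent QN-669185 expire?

Earliest priority filing: 11 August 1993.
Base term: 11 August 1993 + 17 years → 11 August 2010.
Clinical Review Extension: 1082 days claimed exceeds the 752-day cap, so +752 days → 1 September 2012.
Opposition Stay Credit: +310 days → 8 July 2013.
Prosecution Delay Deduction: −99 days → 31 March 2013.

March 31, 2013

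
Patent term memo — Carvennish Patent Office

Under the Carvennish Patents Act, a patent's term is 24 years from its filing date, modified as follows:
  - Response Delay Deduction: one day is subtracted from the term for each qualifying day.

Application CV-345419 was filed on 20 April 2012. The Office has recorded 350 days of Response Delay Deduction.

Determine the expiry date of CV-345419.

2035-05-06

Base term: filing date + 24 years → 20 April 2036.
Response Delay Deduction: −350 days → 6 May 2035.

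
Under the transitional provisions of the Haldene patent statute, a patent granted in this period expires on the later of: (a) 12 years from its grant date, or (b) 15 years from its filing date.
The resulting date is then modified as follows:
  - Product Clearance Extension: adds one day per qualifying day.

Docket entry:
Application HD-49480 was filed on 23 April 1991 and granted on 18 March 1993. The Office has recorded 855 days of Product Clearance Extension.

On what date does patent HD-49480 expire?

2008-08-25

(a) grant + 12 years → 18 March 2005.
(b) filing + 15 years → 23 April 2006.
Later of the two: 23 April 2006.
Product Clearance Extension: +855 days → 25 August 2008.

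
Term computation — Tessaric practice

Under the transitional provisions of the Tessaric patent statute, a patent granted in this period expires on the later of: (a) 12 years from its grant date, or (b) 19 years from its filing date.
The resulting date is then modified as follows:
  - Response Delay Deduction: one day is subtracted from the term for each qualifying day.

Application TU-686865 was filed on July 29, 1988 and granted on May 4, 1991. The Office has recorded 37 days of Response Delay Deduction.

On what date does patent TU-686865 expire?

(a) grant + 12 years → 4 May 2003.
(b) filing + 19 years → 29 July 2007.
Later of the two: 29 July 2007.
Response Delay Deduction: −37 days → 22 June 2007.

June 22, 2007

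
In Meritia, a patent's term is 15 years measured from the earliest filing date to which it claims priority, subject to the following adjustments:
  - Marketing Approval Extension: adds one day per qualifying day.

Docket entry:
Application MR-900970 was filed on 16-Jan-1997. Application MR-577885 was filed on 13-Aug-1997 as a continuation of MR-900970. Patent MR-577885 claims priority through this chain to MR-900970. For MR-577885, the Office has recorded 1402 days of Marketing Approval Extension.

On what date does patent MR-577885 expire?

Earliest priority filing: 16 January 1997.
Base term: 16 January 1997 + 15 years → 16 January 2012.
Marketing Approval Extension: +1402 days → 18 November 2015.

2015-11-18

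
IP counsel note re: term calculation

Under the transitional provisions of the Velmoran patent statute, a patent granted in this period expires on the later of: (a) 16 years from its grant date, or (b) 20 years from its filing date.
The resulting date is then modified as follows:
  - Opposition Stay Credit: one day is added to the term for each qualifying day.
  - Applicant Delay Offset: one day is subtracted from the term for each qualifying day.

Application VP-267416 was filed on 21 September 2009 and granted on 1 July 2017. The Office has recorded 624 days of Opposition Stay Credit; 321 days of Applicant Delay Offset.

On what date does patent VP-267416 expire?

2034-04-30

(a) grant + 16 years → 1 July 2033.
(b) filing + 20 years → 21 September 2029.
Later of the two: 1 July 2033.
Opposition Stay Credit: +624 days → 17 March 2035.
Applicant Delay Offset: −321 days → 30 April 2034.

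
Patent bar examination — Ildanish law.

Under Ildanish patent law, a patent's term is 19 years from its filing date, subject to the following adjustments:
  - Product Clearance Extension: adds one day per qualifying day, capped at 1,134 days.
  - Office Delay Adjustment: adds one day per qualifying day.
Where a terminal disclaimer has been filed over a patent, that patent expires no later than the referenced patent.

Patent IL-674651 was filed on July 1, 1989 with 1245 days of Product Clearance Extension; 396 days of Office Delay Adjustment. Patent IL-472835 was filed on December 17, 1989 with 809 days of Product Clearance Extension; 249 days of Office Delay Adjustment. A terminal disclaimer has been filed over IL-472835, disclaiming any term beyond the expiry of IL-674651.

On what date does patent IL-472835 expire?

2011-11-10

Natural term of IL-472835:
  Base: filing + 19 years → 17 December 2008.
  Product Clearance Extension: 809 days (within the 1134-day cap) → +809 days → 6 March 2011.
  Office Delay Adjustment: +249 days → 10 November 2011.
Expiry of referenced patent IL-674651:
  Base: filing + 19 years → 1 July 2008.
  Product Clearance Extension: 1245 days claimed exceeds the 1134-day cap, so +1134 days → 9 August 2011.
  Office Delay Adjustment: +396 days → 8 September 2012.
Terminal disclaimer: IL-472835 expires on the earlier of 10 November 2011 and 8 September 2012.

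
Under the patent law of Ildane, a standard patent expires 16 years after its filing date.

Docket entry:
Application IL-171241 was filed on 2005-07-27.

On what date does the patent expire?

July 27, 2021

Filing date + 16 years → 27 July 2021.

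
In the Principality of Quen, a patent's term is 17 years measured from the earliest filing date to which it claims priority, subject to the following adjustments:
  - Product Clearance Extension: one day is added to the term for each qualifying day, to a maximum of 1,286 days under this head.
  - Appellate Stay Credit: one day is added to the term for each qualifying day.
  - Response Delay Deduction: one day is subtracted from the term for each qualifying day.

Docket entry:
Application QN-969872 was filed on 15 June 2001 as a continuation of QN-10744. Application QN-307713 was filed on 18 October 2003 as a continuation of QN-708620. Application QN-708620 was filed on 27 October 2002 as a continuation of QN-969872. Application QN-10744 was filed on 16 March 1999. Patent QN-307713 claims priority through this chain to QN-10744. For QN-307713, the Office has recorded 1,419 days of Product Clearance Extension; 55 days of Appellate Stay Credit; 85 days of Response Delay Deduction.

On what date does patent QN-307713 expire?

Earliest priority filing: 16 March 1999.
Base term: 16 March 1999 + 17 years → 16 March 2016.
Product Clearance Extension: 1419 days claimed exceeds the 1286-day cap, so +1286 days → 23 September 2019.
Appellate Stay Credit: +55 days → 17 November 2019.
Response Delay Deduction: −85 days → 24 August 2019.

August 24, 2019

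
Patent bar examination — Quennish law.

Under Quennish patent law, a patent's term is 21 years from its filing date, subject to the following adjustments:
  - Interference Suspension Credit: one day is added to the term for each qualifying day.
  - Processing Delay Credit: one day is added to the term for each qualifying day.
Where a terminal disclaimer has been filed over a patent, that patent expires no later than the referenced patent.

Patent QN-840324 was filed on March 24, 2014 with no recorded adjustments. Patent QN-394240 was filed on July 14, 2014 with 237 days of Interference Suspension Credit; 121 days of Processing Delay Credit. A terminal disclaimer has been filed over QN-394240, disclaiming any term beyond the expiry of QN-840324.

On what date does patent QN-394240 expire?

2035-03-24

Natural term of QN-394240:
  Base: filing + 21 years → 14 July 2035.
  Interference Suspension Credit: +237 days → 7 March 2036.
  Processing Delay Credit: +121 days → 6 July 2036.
Expiry of referenced patent QN-840324:
  Base: filing + 21 years → 24 March 2035.
Terminal disclaimer: QN-394240 expires on the earlier of 6 July 2036 and 24 March 2035.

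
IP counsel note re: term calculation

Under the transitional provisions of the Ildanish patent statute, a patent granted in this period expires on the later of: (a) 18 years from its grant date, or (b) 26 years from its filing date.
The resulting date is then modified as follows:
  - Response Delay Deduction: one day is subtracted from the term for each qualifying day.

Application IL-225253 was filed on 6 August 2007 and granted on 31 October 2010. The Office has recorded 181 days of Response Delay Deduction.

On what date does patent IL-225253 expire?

2033-02-06

(a) grant + 18 years → 31 October 2028.
(b) filing + 26 years → 6 August 2033.
Later of the two: 6 August 2033.
Response Delay Deduction: −181 days → 6 February 2033.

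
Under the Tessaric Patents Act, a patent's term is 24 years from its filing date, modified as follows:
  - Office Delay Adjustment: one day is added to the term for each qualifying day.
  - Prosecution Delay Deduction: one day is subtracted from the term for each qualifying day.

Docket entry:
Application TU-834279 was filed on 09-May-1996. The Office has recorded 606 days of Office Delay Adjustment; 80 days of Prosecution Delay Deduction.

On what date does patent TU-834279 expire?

Base term: filing date + 24 years → 9 May 2020.
Office Delay Adjustment: +606 days → 5 January 2022.
Prosecution Delay Deduction: −80 days → 17 October 2021.

2021-10-17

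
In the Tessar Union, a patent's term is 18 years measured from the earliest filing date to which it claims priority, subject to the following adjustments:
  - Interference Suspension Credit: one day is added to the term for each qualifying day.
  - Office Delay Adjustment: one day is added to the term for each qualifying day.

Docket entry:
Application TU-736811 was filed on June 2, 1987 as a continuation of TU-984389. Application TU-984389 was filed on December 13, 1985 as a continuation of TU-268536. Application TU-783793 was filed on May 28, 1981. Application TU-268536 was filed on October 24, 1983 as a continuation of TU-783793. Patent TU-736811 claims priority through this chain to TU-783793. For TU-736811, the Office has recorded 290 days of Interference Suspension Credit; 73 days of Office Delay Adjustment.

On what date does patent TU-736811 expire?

Earliest priority filing: 28 May 1981.
Base term: 28 May 1981 + 18 years → 28 May 1999.
Interference Suspension Credit: +290 days → 13 March 2000.
Office Delay Adjustment: +73 days → 25 May 2000.

2000-05-25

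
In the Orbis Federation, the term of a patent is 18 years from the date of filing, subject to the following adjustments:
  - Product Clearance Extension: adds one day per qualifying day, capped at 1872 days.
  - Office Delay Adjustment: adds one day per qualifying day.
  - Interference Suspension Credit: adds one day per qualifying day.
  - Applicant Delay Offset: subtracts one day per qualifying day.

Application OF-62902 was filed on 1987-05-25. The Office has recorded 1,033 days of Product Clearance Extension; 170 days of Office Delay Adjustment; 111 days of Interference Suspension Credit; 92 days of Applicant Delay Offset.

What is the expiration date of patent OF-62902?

Base term: filing date + 18 years → 25 May 2005.
Product Clearance Extension: 1033 days (within the 1872-day cap) → +1033 days → 23 March 2008.
Office Delay Adjustment: +170 days → 9 September 2008.
Interference Suspension Credit: +111 days → 29 December 2008.
Applicant Delay Offset: −92 days → 28 September 2008.

September 28, 2008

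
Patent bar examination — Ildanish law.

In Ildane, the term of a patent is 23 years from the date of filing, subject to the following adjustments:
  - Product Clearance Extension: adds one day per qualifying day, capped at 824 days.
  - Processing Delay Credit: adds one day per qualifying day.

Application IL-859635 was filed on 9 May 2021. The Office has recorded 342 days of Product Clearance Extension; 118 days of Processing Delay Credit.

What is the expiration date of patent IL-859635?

Base term: filing date + 23 years → 9 May 2044.
Product Clearance Extension: 342 days (within the 824-day cap) → +342 days → 16 April 2045.
Processing Delay Credit: +118 days → 12 August 2045.

2045-08-12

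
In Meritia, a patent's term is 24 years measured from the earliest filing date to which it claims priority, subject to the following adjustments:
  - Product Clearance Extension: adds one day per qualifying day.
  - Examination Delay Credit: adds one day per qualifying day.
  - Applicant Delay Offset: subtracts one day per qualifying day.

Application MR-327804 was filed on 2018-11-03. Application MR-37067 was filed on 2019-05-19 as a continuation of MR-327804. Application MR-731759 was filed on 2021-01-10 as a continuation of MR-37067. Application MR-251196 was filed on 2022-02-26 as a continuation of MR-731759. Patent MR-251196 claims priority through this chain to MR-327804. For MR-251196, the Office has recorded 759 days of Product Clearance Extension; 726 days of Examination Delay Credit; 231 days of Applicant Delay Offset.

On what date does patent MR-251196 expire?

2046-04-10

Earliest priority filing: 3 November 2018.
Base term: 3 November 2018 + 24 years → 3 November 2042.
Product Clearance Extension: +759 days → 1 December 2044.
Examination Delay Credit: +726 days → 27 November 2046.
Applicant Delay Offset: −231 days → 10 April 2046.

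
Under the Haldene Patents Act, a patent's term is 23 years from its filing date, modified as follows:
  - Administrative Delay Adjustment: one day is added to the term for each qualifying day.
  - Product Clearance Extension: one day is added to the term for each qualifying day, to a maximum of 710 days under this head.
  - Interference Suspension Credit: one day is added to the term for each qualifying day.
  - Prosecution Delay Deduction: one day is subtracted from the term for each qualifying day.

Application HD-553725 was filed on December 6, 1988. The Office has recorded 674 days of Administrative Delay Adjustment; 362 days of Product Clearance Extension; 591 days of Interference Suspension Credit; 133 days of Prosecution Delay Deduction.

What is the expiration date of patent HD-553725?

Base term: filing date + 23 years → 6 December 2011.
Administrative Delay Adjustment: +674 days → 10 October 2013.
Product Clearance Extension: 362 days (within the 710-day cap) → +362 days → 7 October 2014.
Interference Suspension Credit: +591 days → 20 May 2016.
Prosecution Delay Deduction: −133 days → 8 January 2016.

January 8, 2016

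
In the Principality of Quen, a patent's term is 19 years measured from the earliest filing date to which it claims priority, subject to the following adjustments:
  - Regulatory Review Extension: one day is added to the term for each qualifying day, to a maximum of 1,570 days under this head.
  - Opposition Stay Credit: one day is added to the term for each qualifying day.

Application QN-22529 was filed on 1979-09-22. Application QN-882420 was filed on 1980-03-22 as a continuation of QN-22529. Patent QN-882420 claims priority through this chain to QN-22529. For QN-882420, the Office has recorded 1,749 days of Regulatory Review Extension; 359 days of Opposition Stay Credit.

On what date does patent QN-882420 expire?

January 3, 2004

Earliest priority filing: 22 September 1979.
Base term: 22 September 1979 + 19 years → 22 September 1998.
Regulatory Review Extension: 1749 days claimed exceeds the 1570-day cap, so +1570 days → 9 January 2003.
Opposition Stay Credit: +359 days → 3 January 2004.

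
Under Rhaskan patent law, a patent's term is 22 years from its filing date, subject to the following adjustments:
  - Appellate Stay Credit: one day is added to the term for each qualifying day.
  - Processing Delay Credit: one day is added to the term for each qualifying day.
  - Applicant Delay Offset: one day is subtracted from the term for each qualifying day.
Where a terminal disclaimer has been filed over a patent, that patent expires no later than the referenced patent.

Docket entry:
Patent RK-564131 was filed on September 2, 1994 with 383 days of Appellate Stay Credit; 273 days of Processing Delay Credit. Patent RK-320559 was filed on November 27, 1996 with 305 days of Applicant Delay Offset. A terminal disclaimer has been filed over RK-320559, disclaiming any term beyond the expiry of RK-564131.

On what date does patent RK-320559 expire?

2018-01-26

Natural term of RK-320559:
  Base: filing + 22 years → 27 November 2018.
  Applicant Delay Offset: −305 days → 26 January 2018.
Expiry of referenced patent RK-564131:
  Base: filing + 22 years → 2 September 2016.
  Appellate Stay Credit: +383 days → 20 September 2017.
  Processing Delay Credit: +273 days → 20 June 2018.
Terminal disclaimer: RK-320559 expires on the earlier of 26 January 2018 and 20 June 2018.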